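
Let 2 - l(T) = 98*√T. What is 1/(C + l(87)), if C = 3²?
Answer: -11/835427 - 98*√87/835427 ≈ -0.0011073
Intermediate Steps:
C = 9
l(T) = 2 - 98*√T
1/(C + l(87)) = 1/(9 + (2 - 98*√87)) = 1/(11 - 98*√87)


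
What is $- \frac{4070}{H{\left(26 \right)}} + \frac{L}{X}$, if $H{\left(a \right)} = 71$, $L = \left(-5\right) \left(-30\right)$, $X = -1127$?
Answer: $- \frac{4597540}{80017} \approx -57.457$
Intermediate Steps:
$L = 150$
$- \frac{4070}{H{\left(26 \right)}} + \frac{L}{X} = - \frac{4070}{71} + \frac{150}{-1127} = \left(-4070\right) \frac{1}{71} + 150 \left(- \frac{1}{1127}\right) = - \frac{4070}{71} - \frac{150}{1127} = - \frac{4597540}{80017}$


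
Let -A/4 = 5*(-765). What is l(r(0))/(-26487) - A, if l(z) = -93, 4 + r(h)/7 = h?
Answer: -135083669/8829 ≈ -15300.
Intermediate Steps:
r(h) = -28 + 7*h
A = 15300 (A = -20*(-765) = -4*(-3825) = 15300)
l(r(0))/(-26487) - A = -93/(-26487) - 1*15300 = -93*(-1/26487) - 15300 = 31/8829 - 15300 = -135083669/8829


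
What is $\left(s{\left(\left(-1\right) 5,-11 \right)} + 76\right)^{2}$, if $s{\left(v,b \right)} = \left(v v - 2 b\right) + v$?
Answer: $13924$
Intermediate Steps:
$s{\left(v,b \right)} = v + v^{2} - 2 b$ ($s{\left(v,b \right)} = \left(v^{2} - 2 b\right) + v = v + v^{2} - 2 b$)
$\left(s{\left(\left(-1\right) 5,-11 \right)} + 76\right)^{2} = \left(\left(\left(-1\right) 5 + \left(\left(-1\right) 5\right)^{2} - -22\right) + 76\right)^{2} = \left(\left(-5 + \left(-5\right)^{2} + 22\right) + 76\right)^{2} = \left(\left(-5 + 25 + 22\right) + 76\right)^{2} = \left(42 + 76\right)^{2} = 118^{2} = 13924$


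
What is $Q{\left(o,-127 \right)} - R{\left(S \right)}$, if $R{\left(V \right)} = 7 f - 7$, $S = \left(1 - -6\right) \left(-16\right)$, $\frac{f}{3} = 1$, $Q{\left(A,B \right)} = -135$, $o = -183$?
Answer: $-149$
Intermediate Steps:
$f = 3$ ($f = 3 \cdot 1 = 3$)
$S = -112$ ($S = \left(1 + 6\right) \left(-16\right) = 7 \left(-16\right) = -112$)
$R{\left(V \right)} = 14$ ($R{\left(V \right)} = 7 \cdot 3 - 7 = 21 - 7 = 14$)
$Q{\left(o,-127 \right)} - R{\left(S \right)} = -135 - 14 = -149$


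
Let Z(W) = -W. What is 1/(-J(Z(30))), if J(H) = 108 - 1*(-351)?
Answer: -1/459 ≈ -0.0021787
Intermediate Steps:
J(H) = 459 (J(H) = 108 + 351 = 459)
1/(-J(Z(30))) = 1/(-1*459) = 1/(-459) = -1/459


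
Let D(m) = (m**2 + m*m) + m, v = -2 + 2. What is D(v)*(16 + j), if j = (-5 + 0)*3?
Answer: 0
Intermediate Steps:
v = 0
j = -15 (j = -5*3 = -15)
D(m) = m + 2*m**2 (D(m) = (m**2 + m**2) + m = 2*m**2 + m = m + 2*m**2)
D(v)*(16 + j) = (0*(1 + 2*0))*(16 - 15) = (0*(1 + 0))*1 = (0*1)*1 = 0*1 = 0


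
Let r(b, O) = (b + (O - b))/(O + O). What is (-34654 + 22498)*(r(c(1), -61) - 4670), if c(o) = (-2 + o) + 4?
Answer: 56762442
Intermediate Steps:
c(o) = 2 + o
r(b, O) = ½ (r(b, O) = O/((2*O)) = O*(1/(2*O)) = ½)
(-34654 + 22498)*(r(c(1), -61) - 4670) = (-34654 + 22498)*(½ - 4670) = -12156*(-9339/2) = 56762442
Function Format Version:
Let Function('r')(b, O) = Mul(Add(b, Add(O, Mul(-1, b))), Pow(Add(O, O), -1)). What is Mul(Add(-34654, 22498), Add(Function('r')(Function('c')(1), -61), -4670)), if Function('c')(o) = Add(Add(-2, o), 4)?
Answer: 56762442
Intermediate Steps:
Function('c')(o) = Add(2, o)
Function('r')(b, O) = Rational(1, 2) (Function('r')(b, O) = Mul(O, Pow(Mul(2, O), -1)) = Mul(O, Mul(Rational(1, 2), Pow(O, -1))) = Rational(1, 2))
Mul(Add(-34654, 22498), Add(Function('r')(Function('c')(1), -61), -4670)) = Mul(Add(-34654, 22498), Add(Rational(1, 2), -4670)) = Mul(-12156, Rational(-9339, 2)) = 56762442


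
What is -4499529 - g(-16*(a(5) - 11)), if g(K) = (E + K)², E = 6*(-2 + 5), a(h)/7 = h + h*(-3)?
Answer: -6226125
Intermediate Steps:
a(h) = -14*h (a(h) = 7*(h + h*(-3)) = 7*(h - 3*h) = 7*(-2*h) = -14*h)
E = 18 (E = 6*3 = 18)
g(K) = (18 + K)²
-4499529 - g(-16*(a(5) - 11)) = -4499529 - (18 - 16*(-14*5 - 11))² = -4499529 - (18 - 16*(-70 - 11))² = -4499529 - (18 - 16*(-81))² = -4499529 - (18 + 1296)² = -4499529 - 1*1314² = -4499529 - 1*1726596 = -4499529 - 1726596 = -6226125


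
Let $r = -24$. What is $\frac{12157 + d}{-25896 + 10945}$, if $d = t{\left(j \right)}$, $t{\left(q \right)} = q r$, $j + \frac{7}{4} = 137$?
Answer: $- \frac{8911}{14951} \approx -0.59601$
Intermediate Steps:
$j = \frac{541}{4}$ ($j = - \frac{7}{4} + 137 = \frac{541}{4} \approx 135.25$)
$t{\left(q \right)} = - 24 q$ ($t{\left(q \right)} = q \left(-24\right) = - 24 q$)
$d = -3246$ ($d = \left(-24\right) \frac{541}{4} = -3246$)
$\frac{12157 + d}{-25896 + 10945} = \frac{12157 - 3246}{-25896 + 10945} = \frac{8911}{-14951} = 8911 \left(- \frac{1}{14951}\right) = - \frac{8911}{14951}$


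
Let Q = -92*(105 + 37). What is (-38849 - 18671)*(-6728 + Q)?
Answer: 1138435840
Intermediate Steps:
Q = -13064 (Q = -92*142 = -13064)
(-38849 - 18671)*(-6728 + Q) = (-38849 - 18671)*(-6728 - 13064) = -57520*(-19792) = 1138435840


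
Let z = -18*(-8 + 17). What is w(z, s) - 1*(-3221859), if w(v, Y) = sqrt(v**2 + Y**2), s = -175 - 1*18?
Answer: 3221859 + sqrt(63493) ≈ 3.2221e+6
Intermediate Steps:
s = -193 (s = -175 - 18 = -193)
z = -162 (z = -18*9 = -162)
w(v, Y) = sqrt(Y**2 + v**2)
w(z, s) - 1*(-3221859) = sqrt((-193)**2 + (-162)**2) - 1*(-3221859) = sqrt(37249 + 26244) + 3221859 = sqrt(63493) + 3221859 = 3221859 + sqrt(63493)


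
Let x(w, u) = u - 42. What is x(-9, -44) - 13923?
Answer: -14009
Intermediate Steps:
x(w, u) = -42 + u
x(-9, -44) - 13923 = (-42 - 44) - 13923 = -86 - 13923 = -14009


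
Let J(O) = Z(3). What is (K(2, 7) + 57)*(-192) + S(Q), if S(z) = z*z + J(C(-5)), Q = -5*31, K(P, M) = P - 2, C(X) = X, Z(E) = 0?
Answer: 13081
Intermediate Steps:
J(O) = 0
K(P, M) = -2 + P
Q = -155
S(z) = z² (S(z) = z*z + 0 = z² + 0 = z²)
(K(2, 7) + 57)*(-192) + S(Q) = ((-2 + 2) + 57)*(-192) + (-155)² = (0 + 57)*(-192) + 24025 = 57*(-192) + 24025 = -10944 + 24025 = 13081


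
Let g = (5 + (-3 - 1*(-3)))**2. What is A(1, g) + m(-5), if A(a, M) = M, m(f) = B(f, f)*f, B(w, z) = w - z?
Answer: 25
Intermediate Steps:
g = 25 (g = (5 + (-3 + 3))**2 = (5 + 0)**2 = 5**2 = 25)
m(f) = 0 (m(f) = (f - f)*f = 0*f = 0)
A(1, g) + m(-5) = 25 + 0 = 25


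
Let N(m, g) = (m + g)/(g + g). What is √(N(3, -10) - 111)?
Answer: I*√11065/10 ≈ 10.519*I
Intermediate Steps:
N(m, g) = (g + m)/(2*g) (N(m, g) = (g + m)/((2*g)) = (g + m)*(1/(2*g)) = (g + m)/(2*g))
√(N(3, -10) - 111) = √((½)*(-10 + 3)/(-10) - 111) = √((½)*(-⅒)*(-7) - 111) = √(7/20 - 111) = √(-2213/20) = I*√11065/10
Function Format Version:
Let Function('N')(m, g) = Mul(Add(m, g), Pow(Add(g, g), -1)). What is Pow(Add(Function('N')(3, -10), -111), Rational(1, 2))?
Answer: Mul(Rational(1, 10), I, Pow(11065, Rational(1, 2))) ≈ Mul(10.519, I)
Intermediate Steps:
Function('N')(m, g) = Mul(Rational(1, 2), Pow(g, -1), Add(g, m)) (Function('N')(m, g) = Mul(Add(g, m), Pow(Mul(2, g), -1)) = Mul(Add(g, m), Mul(Rational(1, 2), Pow(g, -1))) = Mul(Rational(1, 2), Pow(g, -1), Add(g, m)))
Pow(Add(Function('N')(3, -10), -111), Rational(1, 2)) = Pow(Add(Mul(Rational(1, 2), Pow(-10, -1), Add(-10, 3)), -111), Rational(1, 2)) = Pow(Add(Mul(Rational(1, 2), Rational(-1, 10), -7), -111), Rational(1, 2)) = Pow(Add(Rational(7, 20), -111), Rational(1, 2)) = Pow(Rational(-2213, 20), Rational(1, 2)) = Mul(Rational(1, 10), I, Pow(11065, Rational(1, 2)))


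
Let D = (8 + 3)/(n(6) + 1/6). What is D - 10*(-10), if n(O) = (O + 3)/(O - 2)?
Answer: 3032/29 ≈ 104.55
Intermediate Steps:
n(O) = (3 + O)/(-2 + O)
D = 132/29 (D = (8 + 3)/((3 + 6)/(-2 + 6) + 1/6) = 11/(9/4 + 1/6) = 11/(29/12) = 11*(12/29) = 132/29 ≈ 4.5517)
D - 10*(-10) = 132/29 - 10*(-10) = 132/29 + 100 = 3032/29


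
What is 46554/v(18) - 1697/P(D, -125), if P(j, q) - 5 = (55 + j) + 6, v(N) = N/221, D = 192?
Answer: 147465857/258 ≈ 5.7157e+5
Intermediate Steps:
v(N) = N/221 (v(N) = N*(1/221) = N/221)
P(j, q) = 66 + j (P(j, q) = 5 + ((55 + j) + 6) = 5 + (61 + j) = 66 + j)
46554/v(18) - 1697/P(D, -125) = 46554/(((1/221)*18)) - 1697/(66 + 192) = 46554/(18/221) - 1697/258 = 46554*(221/18) - 1697*1/258 = 1714739/3 - 1697/258 = 147465857/258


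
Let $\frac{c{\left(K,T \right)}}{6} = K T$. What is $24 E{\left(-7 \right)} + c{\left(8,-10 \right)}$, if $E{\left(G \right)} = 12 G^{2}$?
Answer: $13632$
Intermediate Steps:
$c{\left(K,T \right)} = 6 K T$
$24 E{\left(-7 \right)} + c{\left(8,-10 \right)} = 24 \cdot 12 \left(-7\right)^{2} + 6 \cdot 8 \left(-10\right) = 24 \cdot 12 \cdot 49 - 480 = 24 \cdot 588 - 480 = 14112 - 480 = 13632$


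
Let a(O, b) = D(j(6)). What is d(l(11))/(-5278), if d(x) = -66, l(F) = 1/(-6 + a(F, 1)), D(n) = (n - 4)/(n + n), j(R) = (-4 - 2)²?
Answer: 33/2639 ≈ 0.012505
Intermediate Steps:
j(R) = 36 (j(R) = (-6)² = 36)
D(n) = (-4 + n)/(2*n) (D(n) = (-4 + n)/((2*n)) = (-4 + n)*(1/(2*n)) = (-4 + n)/(2*n))
a(O, b) = 4/9 (a(O, b) = (½)*(-4 + 36)/36 = (½)*(1/36)*32 = 4/9)
l(F) = -9/50 (l(F) = 1/(-6 + 4/9) = 1/(-50/9) = -9/50)
d(l(11))/(-5278) = -66/(-5278) = -66*(-1/5278) = 33/2639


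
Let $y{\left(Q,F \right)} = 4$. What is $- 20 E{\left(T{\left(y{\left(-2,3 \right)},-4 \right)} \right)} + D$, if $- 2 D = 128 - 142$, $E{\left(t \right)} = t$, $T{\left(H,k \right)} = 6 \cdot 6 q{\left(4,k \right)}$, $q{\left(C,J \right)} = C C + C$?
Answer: $-14393$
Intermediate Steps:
$q{\left(C,J \right)} = C + C^{2}$ ($q{\left(C,J \right)} = C^{2} + C = C + C^{2}$)
$T{\left(H,k \right)} = 720$ ($T{\left(H,k \right)} = 6 \cdot 6 \cdot 4 \left(1 + 4\right) = 36 \cdot 4 \cdot 5 = 36 \cdot 20 = 720$)
$D = 7$ ($D = - \frac{128 - 142}{2} = \left(- \frac{1}{2}\right) \left(-14\right) = 7$)
$- 20 E{\left(T{\left(y{\left(-2,3 \right)},-4 \right)} \right)} + D = \left(-20\right) 720 + 7 = -14400 + 7 = -14393$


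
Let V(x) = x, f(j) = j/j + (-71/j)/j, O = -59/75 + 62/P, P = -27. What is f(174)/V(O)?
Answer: -2265375/7000484 ≈ -0.32360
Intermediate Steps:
O = -2081/675 (O = -59/75 + 62/(-27) = -59*1/75 + 62*(-1/27) = -59/75 - 62/27 = -2081/675 ≈ -3.0830)
f(j) = 1 - 71/j²
f(174)/V(O) = (1 - 71/174²)/(-2081/675) = (1 - 71*1/30276)*(-675/2081) = (1 - 71/30276)*(-675/2081) = (30205/30276)*(-675/2081) = -2265375/7000484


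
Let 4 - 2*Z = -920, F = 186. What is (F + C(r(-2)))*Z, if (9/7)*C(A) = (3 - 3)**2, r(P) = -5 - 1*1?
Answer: 85932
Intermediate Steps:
r(P) = -6 (r(P) = -5 - 1 = -6)
Z = 462 (Z = 2 - 1/2*(-920) = 2 + 460 = 462)
C(A) = 0 (C(A) = 7*(3 - 3)**2/9 = (7/9)*0**2 = (7/9)*0 = 0)
(F + C(r(-2)))*Z = (186 + 0)*462 = 186*462 = 85932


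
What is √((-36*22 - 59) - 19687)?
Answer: 3*I*√2282 ≈ 143.31*I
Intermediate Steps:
√((-36*22 - 59) - 19687) = √((-792 - 59) - 19687) = √(-851 - 19687) = √(-20538) = 3*I*√2282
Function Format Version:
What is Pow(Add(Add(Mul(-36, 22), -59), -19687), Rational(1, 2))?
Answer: Mul(3, I, Pow(2282, Rational(1, 2))) ≈ Mul(143.31, I)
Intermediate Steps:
Pow(Add(Add(Mul(-36, 22), -59), -19687), Rational(1, 2)) = Pow(Add(Add(-792, -59), -19687), Rational(1, 2)) = Pow(Add(-851, -19687), Rational(1, 2)) = Pow(-20538, Rational(1, 2)) = Mul(3, I, Pow(2282, Rational(1, 2)))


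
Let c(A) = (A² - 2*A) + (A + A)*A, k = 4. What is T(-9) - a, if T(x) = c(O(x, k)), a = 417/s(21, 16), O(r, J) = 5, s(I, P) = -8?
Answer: 937/8 ≈ 117.13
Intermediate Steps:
a = -417/8 (a = 417/(-8) = 417*(-⅛) = -417/8 ≈ -52.125)
c(A) = -2*A + 3*A² (c(A) = (A² - 2*A) + (2*A)*A = (A² - 2*A) + 2*A² = -2*A + 3*A²)
T(x) = 65 (T(x) = 5*(-2 + 3*5) = 5*(-2 + 15) = 5*13 = 65)
T(-9) - a = 65 - 1*(-417/8) = 65 + 417/8 = 937/8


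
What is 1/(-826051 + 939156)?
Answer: 1/113105 ≈ 8.8413e-6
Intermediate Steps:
1/(-826051 + 939156) = 1/113105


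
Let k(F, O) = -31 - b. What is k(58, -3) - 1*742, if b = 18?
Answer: -791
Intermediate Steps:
k(F, O) = -49 (k(F, O) = -31 - 1*18 = -31 - 18 = -49)
k(58, -3) - 1*742 = -49 - 1*742 = -49 - 742 = -791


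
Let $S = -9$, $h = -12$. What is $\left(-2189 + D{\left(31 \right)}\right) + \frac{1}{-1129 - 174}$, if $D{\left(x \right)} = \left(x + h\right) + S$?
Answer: $- \frac{2839238}{1303} \approx -2179.0$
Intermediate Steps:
$D{\left(x \right)} = -21 + x$ ($D{\left(x \right)} = \left(x - 12\right) - 9 = \left(-12 + x\right) - 9 = -21 + x$)
$\left(-2189 + D{\left(31 \right)}\right) + \frac{1}{-1129 - 174} = \left(-2189 + \left(-21 + 31\right)\right) + \frac{1}{-1129 - 174} = \left(-2189 + 10\right) + \frac{1}{-1303} = -2179 - \frac{1}{1303} = - \frac{2839238}{1303}$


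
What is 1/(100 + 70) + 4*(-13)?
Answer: -8839/170 ≈ -51.994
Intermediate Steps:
1/(100 + 70) + 4*(-13) = 1/170 - 52 = -8839/170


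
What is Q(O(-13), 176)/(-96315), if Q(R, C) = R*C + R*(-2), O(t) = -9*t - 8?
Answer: -6322/32105 ≈ -0.19692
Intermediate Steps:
O(t) = -8 - 9*t
Q(R, C) = -2*R + C*R (Q(R, C) = C*R - 2*R = -2*R + C*R)
Q(O(-13), 176)/(-96315) = ((-8 - 9*(-13))*(-2 + 176))/(-96315) = ((-8 + 117)*174)*(-1/96315) = (109*174)*(-1/96315) = 18966*(-1/96315) = -6322/32105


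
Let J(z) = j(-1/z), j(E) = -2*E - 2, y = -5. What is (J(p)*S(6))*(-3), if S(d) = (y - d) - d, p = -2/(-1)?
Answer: -51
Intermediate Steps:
p = 2 (p = -2*(-1) = 2)
j(E) = -2 - 2*E
J(z) = -2 + 2/z (J(z) = -2 - (-2)/z = -2 + 2/z)
S(d) = -5 - 2*d (S(d) = (-5 - d) - d = -5 - 2*d)
(J(p)*S(6))*(-3) = ((-2 + 2/2)*(-5 - 2*6))*(-3) = ((-2 + 2*(1/2))*(-5 - 12))*(-3) = ((-2 + 1)*(-17))*(-3) = -1*(-17)*(-3) = 17*(-3) = -51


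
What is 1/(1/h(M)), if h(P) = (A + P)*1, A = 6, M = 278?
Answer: 284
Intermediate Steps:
h(P) = 6 + P (h(P) = (6 + P)*1 = 6 + P)
1/(1/h(M)) = 1/(1/(6 + 278)) = 1/(1/284) = 284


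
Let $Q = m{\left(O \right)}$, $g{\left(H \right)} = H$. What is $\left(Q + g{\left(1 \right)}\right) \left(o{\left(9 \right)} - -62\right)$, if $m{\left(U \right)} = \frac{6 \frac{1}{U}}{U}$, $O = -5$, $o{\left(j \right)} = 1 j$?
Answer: $\frac{2201}{25} \approx 88.04$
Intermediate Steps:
$o{\left(j \right)} = j$
$m{\left(U \right)} = \frac{6}{U^{2}}$
$Q = \frac{6}{25} \approx 0.24$
$\left(Q + g{\left(1 \right)}\right) \left(o{\left(9 \right)} - -62\right) = \left(\frac{6}{25} + 1\right) \left(9 - -62\right) = \frac{31 \left(9 + 62\right)}{25} = \frac{31}{25} \cdot 71 = \frac{2201}{25}$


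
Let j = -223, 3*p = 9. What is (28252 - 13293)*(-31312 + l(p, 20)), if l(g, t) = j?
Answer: -471732065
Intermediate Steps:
p = 3 (p = (⅓)*9 = 3)
l(g, t) = -223
(28252 - 13293)*(-31312 + l(p, 20)) = (28252 - 13293)*(-31312 - 223) = 14959*(-31535) = -471732065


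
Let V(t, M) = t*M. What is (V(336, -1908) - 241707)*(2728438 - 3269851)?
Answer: 477956689335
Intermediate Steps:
V(t, M) = M*t
(V(336, -1908) - 241707)*(2728438 - 3269851) = (-1908*336 - 241707)*(2728438 - 3269851) = (-641088 - 241707)*(-541413) = -882795*(-541413) = 477956689335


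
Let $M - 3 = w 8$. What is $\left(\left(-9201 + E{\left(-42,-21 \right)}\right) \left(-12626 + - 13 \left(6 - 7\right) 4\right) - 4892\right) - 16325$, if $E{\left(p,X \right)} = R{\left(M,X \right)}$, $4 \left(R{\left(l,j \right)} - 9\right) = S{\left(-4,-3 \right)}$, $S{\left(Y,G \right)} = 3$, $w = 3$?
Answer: $\frac{231099121}{2} \approx 1.1555 \cdot 10^{8}$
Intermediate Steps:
$M = 27$ ($M = 3 + 3 \cdot 8 = 3 + 24 = 27$)
$R{\left(l,j \right)} = \frac{39}{4}$ ($R{\left(l,j \right)} = 9 + \frac{1}{4} \cdot 3 = 9 + \frac{3}{4} = \frac{39}{4}$)
$E{\left(p,X \right)} = \frac{39}{4}$
$\left(\left(-9201 + E{\left(-42,-21 \right)}\right) \left(-12626 + - 13 \left(6 - 7\right) 4\right) - 4892\right) - 16325 = \left(\left(-9201 + \frac{39}{4}\right) \left(-12626 + - 13 \left(6 - 7\right) 4\right) - 4892\right) - 16325 = \left(- \frac{36765 \left(-12626 + \left(-13\right) \left(-1\right) 4\right)}{4} - 4892\right) - 16325 = \left(- \frac{36765 \left(-12626 + 13 \cdot 4\right)}{4} - 4892\right) - 16325 = \left(- \frac{36765 \left(-12626 + 52\right)}{4} - 4892\right) - 16325 = \left(\left(- \frac{36765}{4}\right) \left(-12574\right) - 4892\right) - 16325 = \left(\frac{231141555}{2} - 4892\right) - 16325 = \frac{231131771}{2} - 16325 = \frac{231099121}{2}$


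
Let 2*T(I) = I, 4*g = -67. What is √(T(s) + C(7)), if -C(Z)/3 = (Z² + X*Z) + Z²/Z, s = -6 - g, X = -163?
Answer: √52166/4 ≈ 57.100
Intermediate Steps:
g = -67/4 (g = (¼)*(-67) = -67/4 ≈ -16.750)
s = 43/4 (s = -6 - 1*(-67/4) = -6 + 67/4 = 43/4 ≈ 10.750)
T(I) = I/2
C(Z) = -3*Z² + 486*Z (C(Z) = -3*((Z² - 163*Z) + Z²/Z) = -3*((Z² - 163*Z) + Z) = -3*(Z² - 162*Z) = -3*Z² + 486*Z)
√(T(s) + C(7)) = √((½)*(43/4) + 3*7*(162 - 1*7)) = √(43/8 + 3*7*(162 - 7)) = √(43/8 + 3*7*155) = √(43/8 + 3255) = √(26083/8) = √52166/4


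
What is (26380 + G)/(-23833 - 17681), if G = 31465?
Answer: -57845/41514 ≈ -1.3934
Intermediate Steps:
(26380 + G)/(-23833 - 17681) = (26380 + 31465)/(-23833 - 17681) = 57845/(-41514) = 57845*(-1/41514) = -57845/41514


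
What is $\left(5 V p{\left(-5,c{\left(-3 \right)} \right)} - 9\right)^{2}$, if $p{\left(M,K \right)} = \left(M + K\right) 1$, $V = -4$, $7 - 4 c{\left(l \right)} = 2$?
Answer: $4356$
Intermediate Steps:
$c{\left(l \right)} = \frac{5}{4}$ ($c{\left(l \right)} = \frac{7}{4} - \frac{1}{2} = \frac{5}{4}$)
$p{\left(M,K \right)} = K + M$ ($p{\left(M,K \right)} = \left(K + M\right) 1 = K + M$)
$\left(5 V p{\left(-5,c{\left(-3 \right)} \right)} - 9\right)^{2} = \left(5 \left(- 4 \left(\frac{5}{4} - 5\right)\right) - 9\right)^{2} = \left(5 \left(\left(-4\right) \left(- \frac{15}{4}\right)\right) - 9\right)^{2} = \left(5 \cdot 15 - 9\right)^{2} = \left(75 - 9\right)^{2} = 66^{2} = 4356$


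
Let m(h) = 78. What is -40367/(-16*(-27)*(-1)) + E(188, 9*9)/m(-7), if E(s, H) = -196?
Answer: 510659/5616 ≈ 90.929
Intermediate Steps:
-40367/(-16*(-27)*(-1)) + E(188, 9*9)/m(-7) = -40367/(-16*(-27)*(-1)) - 196/78 = -40367/(432*(-1)) - 196*1/78 = -40367/(-432) - 98/39 = -40367*(-1/432) - 98/39 = 40367/432 - 98/39 = 510659/5616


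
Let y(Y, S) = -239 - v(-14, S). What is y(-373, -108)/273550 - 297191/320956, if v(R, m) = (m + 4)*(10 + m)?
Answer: -42322245043/43898756900 ≈ -0.96409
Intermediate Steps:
v(R, m) = (4 + m)*(10 + m)
y(Y, S) = -279 - S² - 14*S (y(Y, S) = -239 - (40 + S² + 14*S) = -239 + (-40 - S² - 14*S) = -279 - S² - 14*S)
y(-373, -108)/273550 - 297191/320956 = (-279 - 1*(-108)² - 14*(-108))/273550 - 297191/320956 = (-279 - 1*11664 + 1512)*(1/273550) - 297191*1/320956 = (-279 - 11664 + 1512)*(1/273550) - 297191/320956 = -10431*1/273550 - 297191/320956 = -10431/273550 - 297191/320956 = -42322245043/43898756900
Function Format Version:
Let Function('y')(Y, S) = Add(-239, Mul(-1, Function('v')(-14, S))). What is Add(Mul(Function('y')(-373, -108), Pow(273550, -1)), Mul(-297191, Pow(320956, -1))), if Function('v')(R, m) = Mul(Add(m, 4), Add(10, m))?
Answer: Rational(-42322245043, 43898756900) ≈ -0.96409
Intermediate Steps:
Function('v')(R, m) = Mul(Add(4, m), Add(10, m))
Function('y')(Y, S) = Add(-279, Mul(-1, Pow(S, 2)), Mul(-14, S)) (Function('y')(Y, S) = Add(-239, Mul(-1, Add(40, Pow(S, 2), Mul(14, S)))) = Add(-239, Add(-40, Mul(-1, Pow(S, 2)), Mul(-14, S))) = Add(-279, Mul(-1, Pow(S, 2)), Mul(-14, S)))
Add(Mul(Function('y')(-373, -108), Pow(273550, -1)), Mul(-297191, Pow(320956, -1))) = Add(Mul(Add(-279, Mul(-1, Pow(-108, 2)), Mul(-14, -108)), Pow(273550, -1)), Mul(-297191, Pow(320956, -1))) = Add(Mul(Add(-279, Mul(-1, 11664), 1512), Rational(1, 273550)), Mul(-297191, Rational(1, 320956))) = Add(Mul(Add(-279, -11664, 1512), Rational(1, 273550)), Rational(-297191, 320956)) = Add(Mul(-10431, Rational(1, 273550)), Rational(-297191, 320956)) = Add(Rational(-10431, 273550), Rational(-297191, 320956)) = Rational(-42322245043, 43898756900)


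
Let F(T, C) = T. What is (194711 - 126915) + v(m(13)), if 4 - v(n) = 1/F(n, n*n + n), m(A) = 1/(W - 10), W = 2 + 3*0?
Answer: 67808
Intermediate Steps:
W = 2 (W = 2 + 0 = 2)
m(A) = -1/8 (m(A) = 1/(2 - 10) = 1/(-8) = -1/8)
v(n) = 4 - 1/n
(194711 - 126915) + v(m(13)) = (194711 - 126915) + (4 - 1/(-1/8)) = 67796 + (4 - 1*(-8)) = 67796 + (4 + 8) = 67796 + 12 = 67808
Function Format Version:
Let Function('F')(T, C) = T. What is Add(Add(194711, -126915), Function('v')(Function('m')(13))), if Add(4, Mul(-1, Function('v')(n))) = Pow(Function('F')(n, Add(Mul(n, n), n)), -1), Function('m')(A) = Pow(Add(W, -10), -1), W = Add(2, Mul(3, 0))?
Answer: 67808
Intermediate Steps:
W = 2 (W = Add(2, 0) = 2)
Function('m')(A) = Rational(-1, 8) (Function('m')(A) = Pow(Add(2, -10), -1) = Pow(-8, -1) = Rational(-1, 8))
Function('v')(n) = Add(4, Mul(-1, Pow(n, -1)))
Add(Add(194711, -126915), Function('v')(Function('m')(13))) = Add(Add(194711, -126915), Add(4, Mul(-1, Pow(Rational(-1, 8), -1)))) = Add(67796, Add(4, Mul(-1, -8))) = Add(67796, Add(4, 8)) = Add(67796, 12) = 67808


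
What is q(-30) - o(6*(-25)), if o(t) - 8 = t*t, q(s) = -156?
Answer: -22664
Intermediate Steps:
o(t) = 8 + t**2 (o(t) = 8 + t*t = 8 + t**2)
q(-30) - o(6*(-25)) = -156 - (8 + (6*(-25))**2) = -156 - (8 + (-150)**2) = -156 - (8 + 22500) = -156 - 1*22508 = -156 - 22508 = -22664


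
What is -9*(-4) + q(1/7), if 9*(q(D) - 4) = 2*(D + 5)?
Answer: 288/7 ≈ 41.143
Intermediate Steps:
q(D) = 46/9 + 2*D/9 (q(D) = 4 + (2*(D + 5))/9 = 4 + (2*(5 + D))/9 = 4 + (10 + 2*D)/9 = 4 + (10/9 + 2*D/9) = 46/9 + 2*D/9)
-9*(-4) + q(1/7) = -9*(-4) + (46/9 + (2/9)/7) = 36 + (46/9 + (2/9)*(⅐)) = 36 + (46/9 + 2/63) = 36 + 36/7 = 288/7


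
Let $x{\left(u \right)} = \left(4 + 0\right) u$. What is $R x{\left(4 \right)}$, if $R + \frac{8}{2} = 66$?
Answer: $992$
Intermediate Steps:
$x{\left(u \right)} = 4 u$
$R = 62$ ($R = -4 + 66 = 62$)
$R x{\left(4 \right)} = 62 \cdot 4 \cdot 4 = 62 \cdot 16 = 992$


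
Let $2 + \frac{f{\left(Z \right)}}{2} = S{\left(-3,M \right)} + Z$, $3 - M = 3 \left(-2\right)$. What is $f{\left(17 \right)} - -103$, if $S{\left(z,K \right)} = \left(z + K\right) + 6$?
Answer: $157$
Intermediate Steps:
$M = 9$ ($M = 3 - 3 \left(-2\right) = 3 - -6 = 3 + 6 = 9$)
$S{\left(z,K \right)} = 6 + K + z$ ($S{\left(z,K \right)} = \left(K + z\right) + 6 = 6 + K + z$)
$f{\left(Z \right)} = 20 + 2 Z$ ($f{\left(Z \right)} = -4 + 2 \left(\left(6 + 9 - 3\right) + Z\right) = -4 + 2 \left(12 + Z\right) = -4 + \left(24 + 2 Z\right) = 20 + 2 Z$)
$f{\left(17 \right)} - -103 = \left(20 + 2 \cdot 17\right) - -103 = \left(20 + 34\right) + 103 = 54 + 103 = 157$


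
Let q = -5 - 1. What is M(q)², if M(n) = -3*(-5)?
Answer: 225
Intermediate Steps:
q = -6
M(n) = 15
M(q)² = 15² = 225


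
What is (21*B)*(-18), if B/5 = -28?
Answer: 52920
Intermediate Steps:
B = -140 (B = 5*(-28) = -140)
(21*B)*(-18) = (21*(-140))*(-18) = -2940*(-18) = 52920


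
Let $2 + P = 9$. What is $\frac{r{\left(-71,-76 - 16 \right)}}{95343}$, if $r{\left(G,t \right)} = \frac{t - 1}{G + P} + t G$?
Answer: $\frac{418141}{6101952} \approx 0.068526$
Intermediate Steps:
$P = 7$ ($P = -2 + 9 = 7$)
$r{\left(G,t \right)} = G t + \frac{-1 + t}{7 + G}$ ($r{\left(G,t \right)} = \frac{t - 1}{G + 7} + t G = \frac{-1 + t}{7 + G} + G t = G t + \frac{-1 + t}{7 + G}$)
$\frac{r{\left(-71,-76 - 16 \right)}}{95343} = \frac{\frac{1}{7 - 71} \left(-1 - 92 + \left(-76 - 16\right) \left(-71\right)^{2} + 7 \left(-71\right) \left(-76 - 16\right)\right)}{95343} = \frac{-1 - 92 - 463772 + 7 \left(-71\right) \left(-92\right)}{-64} \cdot \frac{1}{95343} = - \frac{-1 - 92 - 463772 + 45724}{64} \cdot \frac{1}{95343} = \left(- \frac{1}{64}\right) \left(-418141\right) \frac{1}{95343} = \frac{418141}{64} \cdot \frac{1}{95343} = \frac{418141}{6101952}$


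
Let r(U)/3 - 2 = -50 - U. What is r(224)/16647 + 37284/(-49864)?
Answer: -55112981/69173834 ≈ -0.79673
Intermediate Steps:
r(U) = -144 - 3*U (r(U) = 6 + 3*(-50 - U) = 6 + (-150 - 3*U) = -144 - 3*U)
r(224)/16647 + 37284/(-49864) = (-144 - 3*224)/16647 + 37284/(-49864) = (-144 - 672)*(1/16647) + 37284*(-1/49864) = -816*1/16647 - 9321/12466 = -272/5549 - 9321/12466 = -55112981/69173834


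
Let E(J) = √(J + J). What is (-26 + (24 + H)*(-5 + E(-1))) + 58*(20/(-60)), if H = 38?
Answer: -1066/3 + 62*I*√2 ≈ -355.33 + 87.681*I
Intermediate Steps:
E(J) = √2*√J (E(J) = √(2*J) = √2*√J)
(-26 + (24 + H)*(-5 + E(-1))) + 58*(20/(-60)) = (-26 + (24 + 38)*(-5 + √2*√(-1))) + 58*(20/(-60)) = (-26 + 62*(-5 + √2*I)) + 58*(20*(-1/60)) = (-26 + 62*(-5 + I*√2)) + 58*(-⅓) = (-26 + (-310 + 62*I*√2)) - 58/3 = (-336 + 62*I*√2) - 58/3 = -1066/3 + 62*I*√2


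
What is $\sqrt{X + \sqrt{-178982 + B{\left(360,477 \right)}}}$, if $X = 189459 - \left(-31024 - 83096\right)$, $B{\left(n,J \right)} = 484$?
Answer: $\sqrt{303579 + i \sqrt{178498}} \approx 550.98 + 0.383 i$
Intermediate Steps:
$X = 303579$ ($X = 189459 - -114120 = 189459 + 114120 = 303579$)
$\sqrt{X + \sqrt{-178982 + B{\left(360,477 \right)}}} = \sqrt{303579 + \sqrt{-178982 + 484}} = \sqrt{303579 + \sqrt{-178498}} = \sqrt{303579 + i \sqrt{178498}}$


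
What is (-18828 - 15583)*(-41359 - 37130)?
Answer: 2700884979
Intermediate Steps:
(-18828 - 15583)*(-41359 - 37130) = -34411*(-78489) = 2700884979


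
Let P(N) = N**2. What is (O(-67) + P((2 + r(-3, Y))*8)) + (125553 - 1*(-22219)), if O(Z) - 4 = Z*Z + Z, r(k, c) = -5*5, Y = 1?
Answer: 186054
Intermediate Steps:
r(k, c) = -25
O(Z) = 4 + Z + Z**2 (O(Z) = 4 + (Z*Z + Z) = 4 + (Z**2 + Z) = 4 + (Z + Z**2) = 4 + Z + Z**2)
(O(-67) + P((2 + r(-3, Y))*8)) + (125553 - 1*(-22219)) = ((4 - 67 + (-67)**2) + ((2 - 25)*8)**2) + (125553 - 1*(-22219)) = ((4 - 67 + 4489) + (-23*8)**2) + (125553 + 22219) = (4426 + (-184)**2) + 147772 = (4426 + 33856) + 147772 = 38282 + 147772 = 186054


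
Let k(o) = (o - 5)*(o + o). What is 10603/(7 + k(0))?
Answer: 10603/7 ≈ 1514.7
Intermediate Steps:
k(o) = 2*o*(-5 + o) (k(o) = (-5 + o)*(2*o) = 2*o*(-5 + o))
10603/(7 + k(0)) = 10603/(7 + 2*0*(-5 + 0)) = 10603/(7 + 2*0*(-5)) = 10603/(7 + 0) = 10603/7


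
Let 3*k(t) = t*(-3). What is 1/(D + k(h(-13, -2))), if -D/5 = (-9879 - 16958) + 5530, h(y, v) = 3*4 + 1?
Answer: 1/106522 ≈ 9.3877e-6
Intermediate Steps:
h(y, v) = 13 (h(y, v) = 12 + 1 = 13)
D = 106535 (D = -5*((-9879 - 16958) + 5530) = -5*(-26837 + 5530) = -5*(-21307) = 106535)
k(t) = -t (k(t) = (t*(-3))/3 = (-3*t)/3 = -t)
1/(D + k(h(-13, -2))) = 1/(106535 - 1*13) = 1/(106535 - 13) = 1/106522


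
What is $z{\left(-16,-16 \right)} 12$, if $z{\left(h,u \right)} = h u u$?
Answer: $-49152$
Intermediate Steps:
$z{\left(h,u \right)} = h u^{2}$
$z{\left(-16,-16 \right)} 12 = - 16 \left(-16\right)^{2} \cdot 12 = \left(-16\right) 256 \cdot 12 = \left(-4096\right) 12 = -49152$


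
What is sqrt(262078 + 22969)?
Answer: sqrt(285047) ≈ 533.90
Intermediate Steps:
sqrt(262078 + 22969) = sqrt(285047)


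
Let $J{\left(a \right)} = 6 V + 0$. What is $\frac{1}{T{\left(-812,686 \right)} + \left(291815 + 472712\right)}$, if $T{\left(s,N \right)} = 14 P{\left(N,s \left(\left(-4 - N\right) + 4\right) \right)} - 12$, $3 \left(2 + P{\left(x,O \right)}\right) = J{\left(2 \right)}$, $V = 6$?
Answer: $\frac{1}{764655} \approx 1.3078 \cdot 10^{-6}$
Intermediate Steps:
$J{\left(a \right)} = 36$ ($J{\left(a \right)} = 6 \cdot 6 + 0 = 36 + 0 = 36$)
$P{\left(x,O \right)} = 10$ ($P{\left(x,O \right)} = -2 + \frac{1}{3} \cdot 36 = -2 + 12 = 10$)
$T{\left(s,N \right)} = 128$ ($T{\left(s,N \right)} = 14 \cdot 10 - 12 = 140 - 12 = 128$)
$\frac{1}{T{\left(-812,686 \right)} + \left(291815 + 472712\right)} = \frac{1}{128 + \left(291815 + 472712\right)} = \frac{1}{128 + 764527} = \frac{1}{764655}$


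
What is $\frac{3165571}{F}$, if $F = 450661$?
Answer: $\frac{166609}{23719} \approx 7.0243$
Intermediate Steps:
$\frac{3165571}{F} = \frac{3165571}{450661} = 3165571 \cdot \frac{1}{450661} = \frac{166609}{23719}$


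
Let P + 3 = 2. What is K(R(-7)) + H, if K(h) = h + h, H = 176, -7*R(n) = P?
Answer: 1234/7 ≈ 176.29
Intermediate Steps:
P = -1 (P = -3 + 2 = -1)
R(n) = 1/7 (R(n) = -1/7*(-1) = 1/7)
K(h) = 2*h
K(R(-7)) + H = 2*(1/7) + 176 = 2/7 + 176 = 1234/7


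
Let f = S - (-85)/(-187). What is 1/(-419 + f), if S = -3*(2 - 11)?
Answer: -11/4317 ≈ -0.0025481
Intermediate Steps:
S = 27 (S = -3*(-9) = 27)
f = 292/11 (f = 27 - (-85)/(-187) = 27 - (-85)*(-1)/187 = 27 - 1*5/11 = 27 - 5/11 = 292/11 ≈ 26.545)
1/(-419 + f) = 1/(-419 + 292/11) = 1/(-4317/11) = -11/4317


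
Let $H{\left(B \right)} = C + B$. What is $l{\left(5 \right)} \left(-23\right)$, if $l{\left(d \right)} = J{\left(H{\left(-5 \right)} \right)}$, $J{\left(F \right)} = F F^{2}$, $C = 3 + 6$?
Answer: $-1472$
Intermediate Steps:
$C = 9$
$H{\left(B \right)} = 9 + B$
$J{\left(F \right)} = F^{3}$
$l{\left(d \right)} = 64$ ($l{\left(d \right)} = \left(9 - 5\right)^{3} = 4^{3} = 64$)
$l{\left(5 \right)} \left(-23\right) = 64 \left(-23\right) = -1472$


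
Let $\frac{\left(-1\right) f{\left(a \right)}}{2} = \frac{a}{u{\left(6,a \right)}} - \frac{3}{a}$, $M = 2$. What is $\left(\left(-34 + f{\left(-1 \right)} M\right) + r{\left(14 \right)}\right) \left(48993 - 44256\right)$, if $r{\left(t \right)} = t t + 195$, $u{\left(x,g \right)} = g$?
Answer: $1615317$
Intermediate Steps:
$f{\left(a \right)} = -2 + \frac{6}{a}$ ($f{\left(a \right)} = - 2 \left(\frac{a}{a} - \frac{3}{a}\right) = - 2 \left(1 - \frac{3}{a}\right) = -2 + \frac{6}{a}$)
$r{\left(t \right)} = 195 + t^{2}$ ($r{\left(t \right)} = t^{2} + 195 = 195 + t^{2}$)
$\left(\left(-34 + f{\left(-1 \right)} M\right) + r{\left(14 \right)}\right) \left(48993 - 44256\right) = \left(\left(-34 + \left(-2 + \frac{6}{-1}\right) 2\right) + \left(195 + 14^{2}\right)\right) \left(48993 - 44256\right) = \left(\left(-34 + \left(-2 + 6 \left(-1\right)\right) 2\right) + \left(195 + 196\right)\right) 4737 = \left(\left(-34 + \left(-2 - 6\right) 2\right) + 391\right) 4737 = \left(\left(-34 - 16\right) + 391\right) 4737 = \left(-50 + 391\right) 4737 = 341 \cdot 4737 = 1615317$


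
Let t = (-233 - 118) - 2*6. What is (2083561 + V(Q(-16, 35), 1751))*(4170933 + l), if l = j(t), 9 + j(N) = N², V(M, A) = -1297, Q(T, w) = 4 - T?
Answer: 8959342736952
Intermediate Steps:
t = -363 (t = -351 - 12 = -363)
j(N) = -9 + N²
l = 131760 (l = -9 + (-363)² = -9 + 131769 = 131760)
(2083561 + V(Q(-16, 35), 1751))*(4170933 + l) = (2083561 - 1297)*(4170933 + 131760) = 2082264*4302693 = 8959342736952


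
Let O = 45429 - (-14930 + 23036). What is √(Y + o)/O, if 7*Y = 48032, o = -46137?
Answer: I*√1924489/261261 ≈ 0.0053099*I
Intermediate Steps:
Y = 48032/7 (Y = (⅐)*48032 = 48032/7 ≈ 6861.7)
O = 37323 (O = 45429 - 1*8106 = 45429 - 8106 = 37323)
√(Y + o)/O = √(48032/7 - 46137)/37323 = √(-274927/7)*(1/37323) = (I*√1924489/7)*(1/37323) = I*√1924489/261261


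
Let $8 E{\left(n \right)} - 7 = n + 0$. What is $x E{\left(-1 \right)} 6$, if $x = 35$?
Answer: $\frac{315}{2} \approx 157.5$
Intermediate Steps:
$E{\left(n \right)} = \frac{7}{8} + \frac{n}{8}$ ($E{\left(n \right)} = \frac{7}{8} + \frac{n + 0}{8} = \frac{7}{8} + \frac{n}{8}$)
$x E{\left(-1 \right)} 6 = 35 \left(\frac{7}{8} + \frac{1}{8} \left(-1\right)\right) 6 = 35 \left(\frac{7}{8} - \frac{1}{8}\right) 6 = 35 \cdot \frac{3}{4} \cdot 6 = \frac{105}{4} \cdot 6 = \frac{315}{2}$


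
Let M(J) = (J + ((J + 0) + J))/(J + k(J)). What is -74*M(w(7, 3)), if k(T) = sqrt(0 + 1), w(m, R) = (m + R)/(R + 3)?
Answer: -555/4 ≈ -138.75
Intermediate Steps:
w(m, R) = (R + m)/(3 + R)
k(T) = 1 (k(T) = sqrt(1) = 1)
M(J) = 3*J/(1 + J) (M(J) = (J + ((J + 0) + J))/(J + 1) = (J + (J + J))/(1 + J) = (J + 2*J)/(1 + J) = (3*J)/(1 + J) = 3*J/(1 + J))
-74*M(w(7, 3)) = -222*(3 + 7)/(3 + 3)/(1 + (3 + 7)/(3 + 3)) = -222*10/6/(1 + 10/6) = -222*(1/6)*10/(1 + (1/6)*10) = -222*5/(3*(1 + 5/3)) = -222*5/(3*8/3) = -222*5*3/(3*8) = -74*15/8 = -555/4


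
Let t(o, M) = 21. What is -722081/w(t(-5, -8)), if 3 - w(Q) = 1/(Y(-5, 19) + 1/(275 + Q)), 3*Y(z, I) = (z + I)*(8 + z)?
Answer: -2993025745/12139 ≈ -2.4656e+5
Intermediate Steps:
Y(z, I) = (8 + z)*(I + z)/3 (Y(z, I) = ((z + I)*(8 + z))/3 = ((I + z)*(8 + z))/3 = ((8 + z)*(I + z))/3 = (8 + z)*(I + z)/3)
w(Q) = 3 - 1/(14 + 1/(275 + Q)) (w(Q) = 3 - 1/(((⅓)*(-5)² + (8/3)*19 + (8/3)*(-5) + (⅓)*19*(-5)) + 1/(275 + Q)) = 3 - 1/(((⅓)*25 + 152/3 - 40/3 - 95/3) + 1/(275 + Q)) = 3 - 1/((25/3 + 152/3 - 40/3 - 95/3) + 1/(275 + Q)) = 3 - 1/(14 + 1/(275 + Q)))
-722081/w(t(-5, -8)) = -722081*(3851 + 14*21)/(11278 + 41*21) = -722081*(3851 + 294)/(11278 + 861) = -722081/(12139/4145) = -722081/((1/4145)*12139) = -722081/12139/4145 = -722081*4145/12139 = -2993025745/12139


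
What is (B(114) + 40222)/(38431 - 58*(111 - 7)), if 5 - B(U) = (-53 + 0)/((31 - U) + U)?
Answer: 6890/5549 ≈ 1.2417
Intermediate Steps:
B(U) = 208/31 (B(U) = 5 - (-53 + 0)/((31 - U) + U) = 5 - (-53)/31 = 5 - 1*(-53/31) = 5 + 53/31 = 208/31)
(B(114) + 40222)/(38431 - 58*(111 - 7)) = (208/31 + 40222)/(38431 - 58*(111 - 7)) = 1247090/(31*(38431 - 58*104)) = 1247090/(31*(38431 - 6032)) = (1247090/31)/32399 = (1247090/31)*(1/32399) = 6890/5549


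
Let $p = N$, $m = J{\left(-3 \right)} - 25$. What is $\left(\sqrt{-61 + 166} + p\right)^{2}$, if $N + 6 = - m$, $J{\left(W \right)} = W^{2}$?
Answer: $\left(10 + \sqrt{105}\right)^{2} \approx 409.94$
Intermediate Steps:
$m = -16$ ($m = \left(-3\right)^{2} - 25 = 9 - 25 = -16$)
$N = 10$ ($N = -6 - -16 = -6 + 16 = 10$)
$p = 10$
$\left(\sqrt{-61 + 166} + p\right)^{2} = \left(\sqrt{-61 + 166} + 10\right)^{2} = \left(\sqrt{105} + 10\right)^{2} = \left(10 + \sqrt{105}\right)^{2}$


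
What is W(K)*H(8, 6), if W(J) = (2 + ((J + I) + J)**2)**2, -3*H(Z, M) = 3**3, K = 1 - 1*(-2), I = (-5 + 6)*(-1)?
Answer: -6561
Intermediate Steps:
I = -1 (I = 1*(-1) = -1)
K = 3 (K = 1 + 2 = 3)
H(Z, M) = -9 (H(Z, M) = -1/3*3**3 = -1/3*27 = -9)
W(J) = (2 + (-1 + 2*J)**2)**2 (W(J) = (2 + ((J - 1) + J)**2)**2 = (2 + ((-1 + J) + J)**2)**2 = (2 + (-1 + 2*J)**2)**2)
W(K)*H(8, 6) = (2 + (-1 + 2*3)**2)**2*(-9) = (2 + (-1 + 6)**2)**2*(-9) = (2 + 5**2)**2*(-9) = (2 + 25)**2*(-9) = 27**2*(-9) = 729*(-9) = -6561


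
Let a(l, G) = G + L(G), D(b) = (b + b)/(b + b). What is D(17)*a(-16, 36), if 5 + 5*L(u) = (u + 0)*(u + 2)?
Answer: 1543/5 ≈ 308.60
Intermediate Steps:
L(u) = -1 + u*(2 + u)/5 (L(u) = -1 + ((u + 0)*(u + 2))/5 = -1 + (u*(2 + u))/5 = -1 + u*(2 + u)/5)
D(b) = 1 (D(b) = (2*b)/((2*b)) = (2*b)*(1/(2*b)) = 1)
a(l, G) = -1 + G**2/5 + 7*G/5 (a(l, G) = G + (-1 + G**2/5 + 2*G/5) = -1 + G**2/5 + 7*G/5)
D(17)*a(-16, 36) = 1*(-1 + (1/5)*36**2 + (7/5)*36) = 1*(-1 + (1/5)*1296 + 252/5) = 1*(-1 + 1296/5 + 252/5) = 1*(1543/5) = 1543/5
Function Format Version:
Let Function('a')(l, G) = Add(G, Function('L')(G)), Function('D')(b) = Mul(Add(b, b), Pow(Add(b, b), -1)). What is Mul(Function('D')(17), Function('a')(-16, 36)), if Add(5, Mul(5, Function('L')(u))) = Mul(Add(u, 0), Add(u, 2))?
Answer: Rational(1543, 5) ≈ 308.60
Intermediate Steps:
Function('L')(u) = Add(-1, Mul(Rational(1, 5), u, Add(2, u))) (Function('L')(u) = Add(-1, Mul(Rational(1, 5), Mul(Add(u, 0), Add(u, 2)))) = Add(-1, Mul(Rational(1, 5), Mul(u, Add(2, u)))) = Add(-1, Mul(Rational(1, 5), u, Add(2, u))))
Function('D')(b) = 1 (Function('D')(b) = Mul(Mul(2, b), Pow(Mul(2, b), -1)) = Mul(Mul(2, b), Mul(Rational(1, 2), Pow(b, -1))) = 1)
Function('a')(l, G) = Add(-1, Mul(Rational(1, 5), Pow(G, 2)), Mul(Rational(7, 5), G)) (Function('a')(l, G) = Add(G, Add(-1, Mul(Rational(1, 5), Pow(G, 2)), Mul(Rational(2, 5), G))) = Add(-1, Mul(Rational(1, 5), Pow(G, 2)), Mul(Rational(7, 5), G)))
Mul(Function('D')(17), Function('a')(-16, 36)) = Mul(1, Add(-1, Mul(Rational(1, 5), Pow(36, 2)), Mul(Rational(7, 5), 36))) = Mul(1, Add(-1, Mul(Rational(1, 5), 1296), Rational(252, 5))) = Mul(1, Add(-1, Rational(1296, 5), Rational(252, 5))) = Mul(1, Rational(1543, 5)) = Rational(1543, 5)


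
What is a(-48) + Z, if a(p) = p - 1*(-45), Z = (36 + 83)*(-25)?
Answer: -2978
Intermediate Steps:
Z = -2975 (Z = 119*(-25) = -2975)
a(p) = 45 + p (a(p) = p + 45 = 45 + p)
a(-48) + Z = (45 - 48) - 2975 = -3 - 2975 = -2978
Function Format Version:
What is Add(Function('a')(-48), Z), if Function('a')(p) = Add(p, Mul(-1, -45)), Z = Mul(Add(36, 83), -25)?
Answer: -2978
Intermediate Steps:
Z = -2975 (Z = Mul(119, -25) = -2975)
Function('a')(p) = Add(45, p) (Function('a')(p) = Add(p, 45) = Add(45, p))
Add(Function('a')(-48), Z) = Add(Add(45, -48), -2975) = Add(-3, -2975) = -2978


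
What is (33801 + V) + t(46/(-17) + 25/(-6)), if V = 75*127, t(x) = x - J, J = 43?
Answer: 4414165/102 ≈ 43276.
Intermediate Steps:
t(x) = -43 + x (t(x) = x - 1*43 = x - 43 = -43 + x)
V = 9525
(33801 + V) + t(46/(-17) + 25/(-6)) = (33801 + 9525) + (-43 + (46/(-17) + 25/(-6))) = 43326 + (-43 + (46*(-1/17) + 25*(-1/6))) = 43326 + (-43 + (-46/17 - 25/6)) = 43326 + (-43 - 701/102) = 43326 - 5087/102 = 4414165/102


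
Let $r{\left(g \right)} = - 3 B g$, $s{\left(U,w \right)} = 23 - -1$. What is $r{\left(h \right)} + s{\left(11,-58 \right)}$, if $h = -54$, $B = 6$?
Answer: $996$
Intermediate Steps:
$s{\left(U,w \right)} = 24$ ($s{\left(U,w \right)} = 23 + 1 = 24$)
$r{\left(g \right)} = - 18 g$ ($r{\left(g \right)} = \left(-3\right) 6 g = - 18 g$)
$r{\left(h \right)} + s{\left(11,-58 \right)} = \left(-18\right) \left(-54\right) + 24 = 972 + 24 = 996$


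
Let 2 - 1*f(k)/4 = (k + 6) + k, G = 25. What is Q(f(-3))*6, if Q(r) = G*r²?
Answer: 9600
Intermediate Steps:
f(k) = -16 - 8*k (f(k) = 8 - 4*((k + 6) + k) = 8 - 4*((6 + k) + k) = 8 - 4*(6 + 2*k) = 8 + (-24 - 8*k) = -16 - 8*k)
Q(r) = 25*r²
Q(f(-3))*6 = (25*(-16 - 8*(-3))²)*6 = (25*(-16 + 24)²)*6 = (25*8²)*6 = (25*64)*6 = 1600*6 = 9600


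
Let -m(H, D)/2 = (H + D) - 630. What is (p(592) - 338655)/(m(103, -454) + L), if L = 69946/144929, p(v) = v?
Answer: -48995132527/284420644 ≈ -172.26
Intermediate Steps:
m(H, D) = 1260 - 2*D - 2*H (m(H, D) = -2*((H + D) - 630) = -2*((D + H) - 630) = -2*(-630 + D + H) = 1260 - 2*D - 2*H)
L = 69946/144929 (L = 69946*(1/144929) = 69946/144929 ≈ 0.48262)
(p(592) - 338655)/(m(103, -454) + L) = (592 - 338655)/((1260 - 2*(-454) - 2*103) + 69946/144929) = -338063/((1260 + 908 - 206) + 69946/144929) = -338063/(1962 + 69946/144929) = -338063/284420644/144929 = -338063*144929/284420644 = -48995132527/284420644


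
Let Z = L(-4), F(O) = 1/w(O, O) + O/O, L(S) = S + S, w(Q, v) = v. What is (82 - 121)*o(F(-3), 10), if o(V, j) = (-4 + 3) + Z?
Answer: 351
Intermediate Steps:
L(S) = 2*S
F(O) = 1 + 1/O (F(O) = 1/O + O/O = 1/O + 1 = 1 + 1/O)
Z = -8 (Z = 2*(-4) = -8)
o(V, j) = -9 (o(V, j) = (-4 + 3) - 8 = -1 - 8 = -9)
(82 - 121)*o(F(-3), 10) = (82 - 121)*(-9) = -39*(-9) = 351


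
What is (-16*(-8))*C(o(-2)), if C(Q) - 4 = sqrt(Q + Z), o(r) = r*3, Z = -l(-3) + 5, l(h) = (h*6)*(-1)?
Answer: 512 + 128*I*sqrt(19) ≈ 512.0 + 557.94*I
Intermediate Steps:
l(h) = -6*h (l(h) = (6*h)*(-1) = -6*h)
Z = -13 (Z = -(-6)*(-3) + 5 = -1*18 + 5 = -18 + 5 = -13)
o(r) = 3*r
C(Q) = 4 + sqrt(-13 + Q) (C(Q) = 4 + sqrt(Q - 13) = 4 + sqrt(-13 + Q))
(-16*(-8))*C(o(-2)) = (-16*(-8))*(4 + sqrt(-13 + 3*(-2))) = 128*(4 + sqrt(-13 - 6)) = 128*(4 + sqrt(-19)) = 128*(4 + I*sqrt(19)) = 512 + 128*I*sqrt(19)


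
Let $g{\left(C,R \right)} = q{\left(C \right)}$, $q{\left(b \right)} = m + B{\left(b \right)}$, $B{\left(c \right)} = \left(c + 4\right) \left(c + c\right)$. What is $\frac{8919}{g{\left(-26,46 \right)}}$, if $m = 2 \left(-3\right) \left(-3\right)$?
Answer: $\frac{8919}{1162} \approx 7.6756$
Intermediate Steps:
$B{\left(c \right)} = 2 c \left(4 + c\right)$ ($B{\left(c \right)} = \left(4 + c\right) 2 c = 2 c \left(4 + c\right)$)
$m = 18$ ($m = \left(-6\right) \left(-3\right) = 18$)
$q{\left(b \right)} = 18 + 2 b \left(4 + b\right)$
$g{\left(C,R \right)} = 18 + 2 C \left(4 + C\right)$
$\frac{8919}{g{\left(-26,46 \right)}} = \frac{8919}{18 + 2 \left(-26\right) \left(4 - 26\right)} = \frac{8919}{18 + 2 \left(-26\right) \left(-22\right)} = \frac{8919}{18 + 1144} = \frac{8919}{1162}$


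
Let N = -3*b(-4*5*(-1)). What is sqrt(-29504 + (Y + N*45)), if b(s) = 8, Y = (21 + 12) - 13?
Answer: 6*I*sqrt(849) ≈ 174.83*I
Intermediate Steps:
Y = 20 (Y = 33 - 13 = 20)
N = -24 (N = -3*8 = -24)
sqrt(-29504 + (Y + N*45)) = sqrt(-29504 + (20 - 24*45)) = sqrt(-29504 + (20 - 1080)) = sqrt(-29504 - 1060) = sqrt(-30564) = 6*I*sqrt(849)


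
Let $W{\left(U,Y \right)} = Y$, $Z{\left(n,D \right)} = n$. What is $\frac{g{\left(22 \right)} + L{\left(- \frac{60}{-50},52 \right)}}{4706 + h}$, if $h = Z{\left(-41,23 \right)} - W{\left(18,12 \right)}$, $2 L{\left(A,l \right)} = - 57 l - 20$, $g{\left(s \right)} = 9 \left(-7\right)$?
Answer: $- \frac{1555}{4653} \approx -0.33419$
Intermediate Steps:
$g{\left(s \right)} = -63$
$L{\left(A,l \right)} = -10 - \frac{57 l}{2}$ ($L{\left(A,l \right)} = \frac{- 57 l - 20}{2} = \frac{-20 - 57 l}{2} = -10 - \frac{57 l}{2}$)
$h = -53$ ($h = -41 - 12 = -53$)
$\frac{g{\left(22 \right)} + L{\left(- \frac{60}{-50},52 \right)}}{4706 + h} = \frac{-63 - 1492}{4706 - 53} = \frac{-63 - 1492}{4653} = \left(-63 - 1492\right) \frac{1}{4653} = \left(-1555\right) \frac{1}{4653} = - \frac{1555}{4653}$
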